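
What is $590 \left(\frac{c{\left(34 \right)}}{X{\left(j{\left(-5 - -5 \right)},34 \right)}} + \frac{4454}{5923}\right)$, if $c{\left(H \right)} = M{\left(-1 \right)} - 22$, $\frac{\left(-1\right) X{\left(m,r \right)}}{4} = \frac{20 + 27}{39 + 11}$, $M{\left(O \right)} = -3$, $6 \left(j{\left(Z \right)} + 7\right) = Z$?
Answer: $\frac{1215562545}{278381} \approx 4366.5$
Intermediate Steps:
$j{\left(Z \right)} = -7 + \frac{Z}{6}$
$X{\left(m,r \right)} = - \frac{94}{25}$ ($X{\left(m,r \right)} = - 4 \frac{20 + 27}{39 + 11} = - 4 \cdot \frac{47}{50} = - 4 \cdot 47 \cdot \frac{1}{50} = \left(-4\right) \frac{47}{50} = - \frac{94}{25}$)
$c{\left(H \right)} = -25$ ($c{\left(H \right)} = -3 - 22 = -25$)
$590 \left(\frac{c{\left(34 \right)}}{X{\left(j{\left(-5 - -5 \right)},34 \right)}} + \frac{4454}{5923}\right) = 590 \left(- \frac{25}{- \frac{94}{25}} + \frac{4454}{5923}\right) = 590 \left(\left(-25\right) \left(- \frac{25}{94}\right) + 4454 \cdot \frac{1}{5923}\right) = 590 \left(\frac{625}{94} + \frac{4454}{5923}\right) = 590 \cdot \frac{4120551}{556762} = \frac{1215562545}{278381}$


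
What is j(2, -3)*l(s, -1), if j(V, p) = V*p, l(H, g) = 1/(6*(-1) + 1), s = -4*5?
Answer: 6/5 ≈ 1.2000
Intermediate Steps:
s = -20
l(H, g) = -⅕ (l(H, g) = 1/(-6 + 1) = 1/(-5) = -⅕)
j(2, -3)*l(s, -1) = (2*(-3))*(-⅕) = -6*(-⅕) = 6/5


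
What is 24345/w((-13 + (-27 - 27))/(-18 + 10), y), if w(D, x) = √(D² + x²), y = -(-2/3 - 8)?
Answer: 116856*√83665/16733 ≈ 2020.0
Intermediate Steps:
y = 26/3 (y = -(-2*⅓ - 8) = -(-⅔ - 8) = -1*(-26/3) = 26/3 ≈ 8.6667)
24345/w((-13 + (-27 - 27))/(-18 + 10), y) = 24345/(√(((-13 + (-27 - 27))/(-18 + 10))² + (26/3)²)) = 24345/(√(((-13 - 54)/(-8))² + 676/9)) = 24345/(√((-67*(-⅛))² + 676/9)) = 24345/(√((67/8)² + 676/9)) = 24345/(√(4489/64 + 676/9)) = 24345/(√(83665/576)) = 24345/((√83665/24)) = 24345*(24*√83665/83665) = 116856*√83665/16733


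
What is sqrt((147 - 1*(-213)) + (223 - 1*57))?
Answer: sqrt(526) ≈ 22.935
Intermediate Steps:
sqrt((147 - 1*(-213)) + (223 - 1*57)) = sqrt((147 + 213) + (223 - 57)) = sqrt(360 + 166) = sqrt(526)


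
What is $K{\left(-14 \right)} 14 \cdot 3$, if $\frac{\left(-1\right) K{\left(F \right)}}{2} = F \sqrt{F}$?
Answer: $1176 i \sqrt{14} \approx 4400.2 i$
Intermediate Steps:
$K{\left(F \right)} = - 2 F^{\frac{3}{2}}$ ($K{\left(F \right)} = - 2 F \sqrt{F} = - 2 F^{\frac{3}{2}}$)
$K{\left(-14 \right)} 14 \cdot 3 = - 2 \left(-14\right)^{\frac{3}{2}} \cdot 14 \cdot 3 = - 2 \left(- 14 i \sqrt{14}\right) 42 = 28 i \sqrt{14} \cdot 42 = 1176 i \sqrt{14}$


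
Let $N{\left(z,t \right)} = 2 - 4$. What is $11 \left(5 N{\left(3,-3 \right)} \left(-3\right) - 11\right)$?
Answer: $209$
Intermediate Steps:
$N{\left(z,t \right)} = -2$
$11 \left(5 N{\left(3,-3 \right)} \left(-3\right) - 11\right) = 11 \left(5 \left(-2\right) \left(-3\right) - 11\right) = 11 \left(\left(-10\right) \left(-3\right) - 11\right) = 11 \left(30 - 11\right) = 11 \cdot 19 = 209$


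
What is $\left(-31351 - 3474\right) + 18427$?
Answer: $-16398$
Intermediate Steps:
$\left(-31351 - 3474\right) + 18427 = -34825 + 18427 = -16398$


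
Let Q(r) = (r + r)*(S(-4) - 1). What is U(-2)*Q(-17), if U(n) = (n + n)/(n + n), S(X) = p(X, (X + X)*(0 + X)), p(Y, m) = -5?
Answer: 204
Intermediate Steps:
S(X) = -5
Q(r) = -12*r (Q(r) = (r + r)*(-5 - 1) = (2*r)*(-6) = -12*r)
U(n) = 1 (U(n) = (2*n)/((2*n)) = (2*n)*(1/(2*n)) = 1)
U(-2)*Q(-17) = 1*(-12*(-17)) = 1*204 = 204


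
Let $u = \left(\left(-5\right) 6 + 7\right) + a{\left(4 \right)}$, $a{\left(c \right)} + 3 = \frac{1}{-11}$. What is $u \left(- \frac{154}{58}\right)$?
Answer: $\frac{2009}{29} \approx 69.276$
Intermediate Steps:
$a{\left(c \right)} = - \frac{34}{11}$ ($a{\left(c \right)} = -3 + \frac{1}{-11} = -3 - \frac{1}{11} = - \frac{34}{11}$)
$u = - \frac{287}{11}$ ($u = \left(\left(-5\right) 6 + 7\right) - \frac{34}{11} = \left(-30 + 7\right) - \frac{34}{11} = -23 - \frac{34}{11} = - \frac{287}{11} \approx -26.091$)
$u \left(- \frac{154}{58}\right) = - \frac{287 \left(- \frac{154}{58}\right)}{11} = - \frac{287 \left(\left(-154\right) \frac{1}{58}\right)}{11} = \left(- \frac{287}{11}\right) \left(- \frac{77}{29}\right) = \frac{2009}{29}$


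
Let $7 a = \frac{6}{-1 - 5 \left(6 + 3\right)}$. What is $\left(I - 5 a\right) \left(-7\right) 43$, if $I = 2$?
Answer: $- \frac{14491}{23} \approx -630.04$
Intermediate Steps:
$a = - \frac{3}{161}$ ($a = \frac{6 \frac{1}{-1 - 5 \left(6 + 3\right)}}{7} = \frac{6 \frac{1}{-1 - 5 \cdot 9}}{7} = \frac{6 \frac{1}{-1 - 45}}{7} = \frac{6 \frac{1}{-46}}{7} = \frac{6 \left(- \frac{1}{46}\right)}{7} = \frac{1}{7} \left(- \frac{3}{23}\right) = - \frac{3}{161} \approx -0.018634$)
$\left(I - 5 a\right) \left(-7\right) 43 = \left(2 - - \frac{15}{161}\right) \left(-7\right) 43 = \left(2 + \frac{15}{161}\right) \left(-7\right) 43 = \frac{337}{161} \left(-7\right) 43 = \left(- \frac{337}{23}\right) 43 = - \frac{14491}{23}$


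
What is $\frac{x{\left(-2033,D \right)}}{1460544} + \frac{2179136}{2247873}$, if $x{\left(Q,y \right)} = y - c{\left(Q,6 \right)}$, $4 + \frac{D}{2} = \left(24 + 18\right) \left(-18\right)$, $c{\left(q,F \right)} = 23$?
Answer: $\frac{1059751847315}{1094372474304} \approx 0.96836$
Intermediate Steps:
$D = -1520$ ($D = -8 + 2 \left(24 + 18\right) \left(-18\right) = -8 + 2 \cdot 42 \left(-18\right) = -8 + 2 \left(-756\right) = -8 - 1512 = -1520$)
$x{\left(Q,y \right)} = -23 + y$ ($x{\left(Q,y \right)} = y - 23 = -23 + y$)
$\frac{x{\left(-2033,D \right)}}{1460544} + \frac{2179136}{2247873} = \frac{-23 - 1520}{1460544} + \frac{2179136}{2247873} = \left(-1543\right) \frac{1}{1460544} + 2179136 \cdot \frac{1}{2247873} = - \frac{1543}{1460544} + \frac{2179136}{2247873} = \frac{1059751847315}{1094372474304}$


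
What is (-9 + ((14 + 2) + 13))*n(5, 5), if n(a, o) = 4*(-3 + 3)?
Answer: 0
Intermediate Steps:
n(a, o) = 0 (n(a, o) = 4*0 = 0)
(-9 + ((14 + 2) + 13))*n(5, 5) = (-9 + ((14 + 2) + 13))*0 = (-9 + (16 + 13))*0 = (-9 + 29)*0 = 20*0 = 0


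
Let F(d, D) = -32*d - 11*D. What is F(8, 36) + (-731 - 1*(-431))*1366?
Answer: -410452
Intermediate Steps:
F(8, 36) + (-731 - 1*(-431))*1366 = (-32*8 - 11*36) + (-731 - 1*(-431))*1366 = (-256 - 396) + (-731 + 431)*1366 = -652 - 300*1366 = -652 - 409800 = -410452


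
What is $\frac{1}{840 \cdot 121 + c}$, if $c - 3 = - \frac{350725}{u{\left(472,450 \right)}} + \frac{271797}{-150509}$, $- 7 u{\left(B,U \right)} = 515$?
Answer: $\frac{15502427}{1649587369105} \approx 9.3978 \cdot 10^{-6}$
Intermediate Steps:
$u{\left(B,U \right)} = - \frac{515}{7}$ ($u{\left(B,U \right)} = \left(- \frac{1}{7}\right) 515 = - \frac{515}{7}$)
$c = \frac{73920688825}{15502427}$ ($c = 3 + \left(- \frac{350725}{- \frac{515}{7}} + \frac{271797}{-150509}\right) = 3 + \left(\left(-350725\right) \left(- \frac{7}{515}\right) + 271797 \left(- \frac{1}{150509}\right)\right) = 3 + \left(\frac{491015}{103} - \frac{271797}{150509}\right) = 3 + \frac{73874181544}{15502427} = \frac{73920688825}{15502427} \approx 4768.3$)
$\frac{1}{840 \cdot 121 + c} = \frac{1}{840 \cdot 121 + \frac{73920688825}{15502427}} = \frac{1}{101640 + \frac{73920688825}{15502427}} = \frac{1}{\frac{1649587369105}{15502427}} = \frac{15502427}{1649587369105}$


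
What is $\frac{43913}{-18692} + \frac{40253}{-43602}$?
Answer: $- \frac{1333551851}{407504292} \approx -3.2725$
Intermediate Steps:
$\frac{43913}{-18692} + \frac{40253}{-43602} = 43913 \left(- \frac{1}{18692}\right) + 40253 \left(- \frac{1}{43602}\right) = - \frac{43913}{18692} - \frac{40253}{43602} = - \frac{1333551851}{407504292}$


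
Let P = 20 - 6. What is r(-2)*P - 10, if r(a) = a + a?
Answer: -66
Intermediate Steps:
r(a) = 2*a
P = 14
r(-2)*P - 10 = (2*(-2))*14 - 10 = -4*14 - 10 = -56 - 10 = -66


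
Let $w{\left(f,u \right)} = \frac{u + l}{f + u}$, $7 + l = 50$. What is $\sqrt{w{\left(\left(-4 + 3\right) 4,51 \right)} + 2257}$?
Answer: $3 \sqrt{251} \approx 47.529$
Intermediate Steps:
$l = 43$ ($l = -7 + 50 = 43$)
$w{\left(f,u \right)} = \frac{43 + u}{f + u}$ ($w{\left(f,u \right)} = \frac{u + 43}{f + u} = \frac{43 + u}{f + u}$)
$\sqrt{w{\left(\left(-4 + 3\right) 4,51 \right)} + 2257} = \sqrt{\frac{43 + 51}{\left(-4 + 3\right) 4 + 51} + 2257} = \sqrt{\frac{1}{\left(-1\right) 4 + 51} \cdot 94 + 2257} = \sqrt{\frac{1}{-4 + 51} \cdot 94 + 2257} = \sqrt{\frac{1}{47} \cdot 94 + 2257} = \sqrt{2 + 2257} = \sqrt{2259} = 3 \sqrt{251}$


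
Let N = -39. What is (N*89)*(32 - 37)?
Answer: 17355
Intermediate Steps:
(N*89)*(32 - 37) = (-39*89)*(32 - 37) = -3471*(-5) = 17355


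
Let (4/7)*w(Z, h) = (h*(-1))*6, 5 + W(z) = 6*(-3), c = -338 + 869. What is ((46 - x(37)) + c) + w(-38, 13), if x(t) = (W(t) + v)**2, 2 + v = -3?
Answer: -687/2 ≈ -343.50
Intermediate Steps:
v = -5 (v = -2 - 3 = -5)
c = 531
W(z) = -23 (W(z) = -5 + 6*(-3) = -5 - 18 = -23)
w(Z, h) = -21*h/2 (w(Z, h) = 7*((h*(-1))*6)/4 = 7*(-h*6)/4 = 7*(-6*h)/4 = -21*h/2)
x(t) = 784 (x(t) = (-23 - 5)**2 = (-28)**2 = 784)
((46 - x(37)) + c) + w(-38, 13) = ((46 - 1*784) + 531) - 21/2*13 = ((46 - 784) + 531) - 273/2 = (-738 + 531) - 273/2 = -207 - 273/2 = -687/2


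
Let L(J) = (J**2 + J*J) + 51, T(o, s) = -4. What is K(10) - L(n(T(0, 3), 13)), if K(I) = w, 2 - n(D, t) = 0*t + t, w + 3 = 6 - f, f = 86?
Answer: -376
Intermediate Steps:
w = -83 (w = -3 + (6 - 1*86) = -3 + (6 - 86) = -3 - 80 = -83)
n(D, t) = 2 - t (n(D, t) = 2 - (0*t + t) = 2 - (0 + t) = 2 - t)
K(I) = -83
L(J) = 51 + 2*J**2 (L(J) = (J**2 + J**2) + 51 = 2*J**2 + 51 = 51 + 2*J**2)
K(10) - L(n(T(0, 3), 13)) = -83 - (51 + 2*(2 - 1*13)**2) = -83 - (51 + 2*(2 - 13)**2) = -83 - (51 + 2*(-11)**2) = -83 - (51 + 2*121) = -83 - (51 + 242) = -83 - 1*293 = -83 - 293 = -376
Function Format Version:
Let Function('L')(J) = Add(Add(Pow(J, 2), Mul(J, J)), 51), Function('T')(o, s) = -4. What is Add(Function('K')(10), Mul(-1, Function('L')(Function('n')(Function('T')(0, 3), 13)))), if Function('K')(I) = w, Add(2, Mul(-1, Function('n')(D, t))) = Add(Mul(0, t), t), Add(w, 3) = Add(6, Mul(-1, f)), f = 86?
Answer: -376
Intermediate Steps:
w = -83 (w = Add(-3, Add(6, Mul(-1, 86))) = Add(-3, Add(6, -86)) = Add(-3, -80) = -83)
Function('n')(D, t) = Add(2, Mul(-1, t)) (Function('n')(D, t) = Add(2, Mul(-1, Add(Mul(0, t), t))) = Add(2, Mul(-1, Add(0, t))) = Add(2, Mul(-1, t)))
Function('K')(I) = -83
Function('L')(J) = Add(51, Mul(2, Pow(J, 2))) (Function('L')(J) = Add(Add(Pow(J, 2), Pow(J, 2)), 51) = Add(Mul(2, Pow(J, 2)), 51) = Add(51, Mul(2, Pow(J, 2))))
Add(Function('K')(10), Mul(-1, Function('L')(Function('n')(Function('T')(0, 3), 13)))) = Add(-83, Mul(-1, Add(51, Mul(2, Pow(Add(2, Mul(-1, 13)), 2))))) = Add(-83, Mul(-1, Add(51, Mul(2, Pow(Add(2, -13), 2))))) = Add(-83, Mul(-1, Add(51, Mul(2, Pow(-11, 2))))) = Add(-83, Mul(-1, Add(51, Mul(2, 121)))) = Add(-83, Mul(-1, Add(51, 242))) = Add(-83, Mul(-1, 293)) = Add(-83, -293) = -376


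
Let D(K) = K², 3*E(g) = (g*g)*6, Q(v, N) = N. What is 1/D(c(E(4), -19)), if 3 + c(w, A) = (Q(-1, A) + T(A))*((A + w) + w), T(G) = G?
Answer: 1/2934369 ≈ 3.4079e-7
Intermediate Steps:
E(g) = 2*g² (E(g) = ((g*g)*6)/3 = (g²*6)/3 = (6*g²)/3 = 2*g²)
c(w, A) = -3 + 2*A*(A + 2*w) (c(w, A) = -3 + (A + A)*((A + w) + w) = -3 + (2*A)*(A + 2*w) = -3 + 2*A*(A + 2*w))
1/D(c(E(4), -19)) = 1/((-3 + 2*(-19)² + 4*(-19)*(2*4²))²) = 1/((-3 + 2*361 + 4*(-19)*(2*16))²) = 1/((-3 + 722 + 4*(-19)*32)²) = 1/((-3 + 722 - 2432)²) = 1/((-1713)²) = 1/2934369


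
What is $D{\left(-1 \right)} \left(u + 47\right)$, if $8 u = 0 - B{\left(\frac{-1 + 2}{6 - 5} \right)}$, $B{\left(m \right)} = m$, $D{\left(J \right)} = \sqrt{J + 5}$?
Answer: $\frac{375}{4} \approx 93.75$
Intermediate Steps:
$D{\left(J \right)} = \sqrt{5 + J}$
$u = - \frac{1}{8}$ ($u = \frac{0 - \frac{-1 + 2}{6 - 5}}{8} = \frac{0 - 1 \cdot 1^{-1}}{8} = \frac{0 - 1 \cdot 1}{8} = \frac{0 - 1}{8} = \frac{1}{8} \left(-1\right) = - \frac{1}{8} \approx -0.125$)
$D{\left(-1 \right)} \left(u + 47\right) = \sqrt{5 - 1} \left(- \frac{1}{8} + 47\right) = \sqrt{4} \cdot \frac{375}{8} = 2 \cdot \frac{375}{8} = \frac{375}{4}$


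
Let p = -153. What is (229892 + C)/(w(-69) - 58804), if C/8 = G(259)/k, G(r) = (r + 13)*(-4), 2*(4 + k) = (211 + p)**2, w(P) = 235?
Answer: -192875036/49139391 ≈ -3.9251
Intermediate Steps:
k = 1678 (k = -4 + (211 - 153)**2/2 = -4 + (1/2)*58**2 = -4 + (1/2)*3364 = -4 + 1682 = 1678)
G(r) = -52 - 4*r (G(r) = (13 + r)*(-4) = -52 - 4*r)
C = -4352/839 (C = 8*((-52 - 4*259)/1678) = 8*((-52 - 1036)*(1/1678)) = 8*(-1088*1/1678) = 8*(-544/839) = -4352/839 ≈ -5.1871)
(229892 + C)/(w(-69) - 58804) = (229892 - 4352/839)/(235 - 58804) = (192875036/839)/(-58569) = (192875036/839)*(-1/58569) = -192875036/49139391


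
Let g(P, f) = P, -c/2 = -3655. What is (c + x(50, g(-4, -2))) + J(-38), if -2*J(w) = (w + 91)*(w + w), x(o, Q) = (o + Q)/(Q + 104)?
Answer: 466223/50 ≈ 9324.5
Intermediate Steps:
c = 7310 (c = -2*(-3655) = 7310)
x(o, Q) = (Q + o)/(104 + Q)
J(w) = -w*(91 + w) (J(w) = -(w + 91)*(w + w)/2 = -(91 + w)*2*w/2 = -w*(91 + w))
(c + x(50, g(-4, -2))) + J(-38) = (7310 + (-4 + 50)/(104 - 4)) - 1*(-38)*(91 - 38) = (7310 + 46/100) - 1*(-38)*53 = (7310 + (1/100)*46) + 2014 = (7310 + 23/50) + 2014 = 365523/50 + 2014 = 466223/50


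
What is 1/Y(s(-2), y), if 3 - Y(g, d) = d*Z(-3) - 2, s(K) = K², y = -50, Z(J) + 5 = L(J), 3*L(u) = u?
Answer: -1/295 ≈ -0.0033898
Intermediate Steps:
L(u) = u/3
Z(J) = -5 + J/3
Y(g, d) = 5 + 6*d (Y(g, d) = 3 - (d*(-5 + (⅓)*(-3)) - 2) = 3 - (d*(-5 - 1) - 2) = 3 - (d*(-6) - 2) = 3 - (-6*d - 2) = 3 - (-2 - 6*d) = 3 + (2 + 6*d) = 5 + 6*d)
1/Y(s(-2), y) = 1/(5 + 6*(-50)) = 1/(5 - 300) = 1/(-295) = -1/295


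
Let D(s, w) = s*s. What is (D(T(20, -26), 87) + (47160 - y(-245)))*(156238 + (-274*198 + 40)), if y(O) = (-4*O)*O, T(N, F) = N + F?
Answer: 29311661696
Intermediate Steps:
T(N, F) = F + N
D(s, w) = s²
y(O) = -4*O²
(D(T(20, -26), 87) + (47160 - y(-245)))*(156238 + (-274*198 + 40)) = ((-26 + 20)² + (47160 - (-4)*(-245)²))*(156238 + (-274*198 + 40)) = ((-6)² + (47160 - (-4)*60025))*(156238 + (-54252 + 40)) = (36 + (47160 - 1*(-240100)))*(156238 - 54212) = (36 + (47160 + 240100))*102026 = (36 + 287260)*102026 = 287296*102026 = 29311661696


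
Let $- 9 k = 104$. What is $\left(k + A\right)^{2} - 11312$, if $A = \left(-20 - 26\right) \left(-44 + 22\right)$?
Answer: $\frac{80155744}{81} \approx 9.8958 \cdot 10^{5}$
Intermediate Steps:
$k = - \frac{104}{9}$ ($k = \left(- \frac{1}{9}\right) 104 = - \frac{104}{9} \approx -11.556$)
$A = 1012$ ($A = \left(-46\right) \left(-22\right) = 1012$)
$\left(k + A\right)^{2} - 11312 = \left(- \frac{104}{9} + 1012\right)^{2} - 11312 = \left(\frac{9004}{9}\right)^{2} - 11312 = \frac{81072016}{81} - 11312 = \frac{80155744}{81}$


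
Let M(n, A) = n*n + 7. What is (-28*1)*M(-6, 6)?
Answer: -1204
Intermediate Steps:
M(n, A) = 7 + n² (M(n, A) = n² + 7 = 7 + n²)
(-28*1)*M(-6, 6) = (-28*1)*(7 + (-6)²) = -28*(7 + 36) = -28*43 = -1204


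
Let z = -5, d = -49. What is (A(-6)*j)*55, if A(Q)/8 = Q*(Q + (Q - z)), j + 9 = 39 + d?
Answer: -351120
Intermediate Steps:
j = -19 (j = -9 + (39 - 49) = -9 - 10 = -19)
A(Q) = 8*Q*(5 + 2*Q) (A(Q) = 8*(Q*(Q + (Q - 1*(-5)))) = 8*(Q*(Q + (Q + 5))) = 8*(Q*(Q + (5 + Q))) = 8*(Q*(5 + 2*Q)) = 8*Q*(5 + 2*Q))
(A(-6)*j)*55 = ((8*(-6)*(5 + 2*(-6)))*(-19))*55 = ((8*(-6)*(5 - 12))*(-19))*55 = ((8*(-6)*(-7))*(-19))*55 = (336*(-19))*55 = -6384*55 = -351120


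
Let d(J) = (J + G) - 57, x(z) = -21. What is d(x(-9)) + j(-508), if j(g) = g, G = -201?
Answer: -787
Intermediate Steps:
d(J) = -258 + J (d(J) = (J - 201) - 57 = (-201 + J) - 57 = -258 + J)
d(x(-9)) + j(-508) = (-258 - 21) - 508 = -279 - 508 = -787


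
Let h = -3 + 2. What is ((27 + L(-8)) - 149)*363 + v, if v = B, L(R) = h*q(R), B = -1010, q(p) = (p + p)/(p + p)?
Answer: -45659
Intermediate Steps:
q(p) = 1 (q(p) = (2*p)/((2*p)) = (2*p)*(1/(2*p)) = 1)
h = -1
L(R) = -1 (L(R) = -1*1 = -1)
v = -1010
((27 + L(-8)) - 149)*363 + v = ((27 - 1) - 149)*363 - 1010 = (26 - 149)*363 - 1010 = -123*363 - 1010 = -44649 - 1010 = -45659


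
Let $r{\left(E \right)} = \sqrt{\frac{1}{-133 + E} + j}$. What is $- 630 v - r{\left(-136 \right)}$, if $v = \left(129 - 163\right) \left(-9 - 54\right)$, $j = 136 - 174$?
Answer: $-1349460 - \frac{i \sqrt{2749987}}{269} \approx -1.3495 \cdot 10^{6} - 6.1647 i$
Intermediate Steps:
$j = -38$ ($j = 136 - 174 = -38$)
$v = 2142$ ($v = \left(-34\right) \left(-63\right) = 2142$)
$r{\left(E \right)} = \sqrt{-38 + \frac{1}{-133 + E}}$ ($r{\left(E \right)} = \sqrt{\frac{1}{-133 + E} - 38} = \sqrt{-38 + \frac{1}{-133 + E}}$)
$- 630 v - r{\left(-136 \right)} = \left(-630\right) 2142 - \sqrt{\frac{5055 - -5168}{-133 - 136}} = -1349460 - \sqrt{\frac{5055 + 5168}{-269}} = -1349460 - \sqrt{\left(- \frac{1}{269}\right) 10223} = -1349460 - \sqrt{- \frac{10223}{269}} = -1349460 - \frac{i \sqrt{2749987}}{269}$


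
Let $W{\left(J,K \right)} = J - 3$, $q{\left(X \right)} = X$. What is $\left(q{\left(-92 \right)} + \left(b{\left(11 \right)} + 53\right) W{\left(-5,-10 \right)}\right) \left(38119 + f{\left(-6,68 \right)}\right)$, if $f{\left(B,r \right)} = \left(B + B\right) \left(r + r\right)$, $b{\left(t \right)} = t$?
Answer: $-22038148$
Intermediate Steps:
$f{\left(B,r \right)} = 4 B r$ ($f{\left(B,r \right)} = 2 B 2 r = 4 B r$)
$W{\left(J,K \right)} = -3 + J$
$\left(q{\left(-92 \right)} + \left(b{\left(11 \right)} + 53\right) W{\left(-5,-10 \right)}\right) \left(38119 + f{\left(-6,68 \right)}\right) = \left(-92 + \left(11 + 53\right) \left(-3 - 5\right)\right) \left(38119 + 4 \left(-6\right) 68\right) = \left(-92 + 64 \left(-8\right)\right) \left(38119 - 1632\right) = \left(-92 - 512\right) 36487 = \left(-604\right) 36487 = -22038148$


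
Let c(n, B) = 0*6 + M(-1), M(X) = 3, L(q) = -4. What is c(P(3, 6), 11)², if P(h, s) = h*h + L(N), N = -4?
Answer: 9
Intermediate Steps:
P(h, s) = -4 + h² (P(h, s) = h*h - 4 = h² - 4 = -4 + h²)
c(n, B) = 3 (c(n, B) = 0*6 + 3 = 0 + 3 = 3)
c(P(3, 6), 11)² = 3² = 9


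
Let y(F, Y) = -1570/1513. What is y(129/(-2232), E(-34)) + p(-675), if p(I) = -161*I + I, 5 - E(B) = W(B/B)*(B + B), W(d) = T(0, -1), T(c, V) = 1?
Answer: 163402430/1513 ≈ 1.0800e+5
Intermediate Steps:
W(d) = 1
E(B) = 5 - 2*B (E(B) = 5 - (B + B) = 5 - 2*B)
p(I) = -160*I
y(F, Y) = -1570/1513 (y(F, Y) = -1570*1/1513 = -1570/1513)
y(129/(-2232), E(-34)) + p(-675) = -1570/1513 - 160*(-675) = -1570/1513 + 108000 = 163402430/1513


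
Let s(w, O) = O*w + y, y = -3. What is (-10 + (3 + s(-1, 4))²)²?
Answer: 36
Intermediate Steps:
s(w, O) = -3 + O*w (s(w, O) = O*w - 3 = -3 + O*w)
(-10 + (3 + s(-1, 4))²)² = (-10 + (3 + (-3 + 4*(-1)))²)² = (-10 + (3 + (-3 - 4))²)² = (-10 + (3 - 7)²)² = (-10 + (-4)²)² = (-10 + 16)² = 6² = 36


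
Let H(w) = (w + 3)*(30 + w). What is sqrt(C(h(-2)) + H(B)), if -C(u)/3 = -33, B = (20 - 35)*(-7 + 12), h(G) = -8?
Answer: 3*sqrt(371) ≈ 57.784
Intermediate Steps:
B = -75 (B = -15*5 = -75)
H(w) = (3 + w)*(30 + w)
C(u) = 99 (C(u) = -3*(-33) = 99)
sqrt(C(h(-2)) + H(B)) = sqrt(99 + (90 + (-75)**2 + 33*(-75))) = sqrt(99 + (90 + 5625 - 2475)) = sqrt(99 + 3240) = sqrt(3339) = 3*sqrt(371)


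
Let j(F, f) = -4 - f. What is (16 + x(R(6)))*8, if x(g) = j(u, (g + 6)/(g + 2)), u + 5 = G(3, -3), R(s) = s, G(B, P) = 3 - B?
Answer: 84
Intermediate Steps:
u = -5 (u = -5 + (3 - 1*3) = -5 + (3 - 3) = -5 + 0 = -5)
x(g) = -4 - (6 + g)/(2 + g) (x(g) = -4 - (g + 6)/(g + 2) = -4 - (6 + g)/(2 + g))
(16 + x(R(6)))*8 = (16 + (-14 - 5*6)/(2 + 6))*8 = (16 + (-14 - 30)/8)*8 = (16 + (1/8)*(-44))*8 = (16 - 11/2)*8 = (21/2)*8 = 84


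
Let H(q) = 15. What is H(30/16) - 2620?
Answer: -2605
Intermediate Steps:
H(30/16) - 2620 = 15 - 2620 = -2605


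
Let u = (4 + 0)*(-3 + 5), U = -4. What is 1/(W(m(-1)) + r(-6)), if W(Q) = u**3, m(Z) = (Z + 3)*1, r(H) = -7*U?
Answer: 1/540 ≈ 0.0018519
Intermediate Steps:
r(H) = 28 (r(H) = -7*(-4) = 28)
u = 8 (u = 4*2 = 8)
m(Z) = 3 + Z (m(Z) = (3 + Z)*1 = 3 + Z)
W(Q) = 512 (W(Q) = 8**3 = 512)
1/(W(m(-1)) + r(-6)) = 1/(512 + 28) = 1/540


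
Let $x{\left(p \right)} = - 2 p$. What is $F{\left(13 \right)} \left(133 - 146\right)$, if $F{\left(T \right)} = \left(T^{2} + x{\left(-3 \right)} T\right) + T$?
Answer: $-3380$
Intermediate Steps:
$F{\left(T \right)} = T^{2} + 7 T$ ($F{\left(T \right)} = \left(T^{2} + \left(-2\right) \left(-3\right) T\right) + T = \left(T^{2} + 6 T\right) + T = T^{2} + 7 T$)
$F{\left(13 \right)} \left(133 - 146\right) = 13 \left(7 + 13\right) \left(133 - 146\right) = 13 \cdot 20 \left(-13\right) = 260 \left(-13\right) = -3380$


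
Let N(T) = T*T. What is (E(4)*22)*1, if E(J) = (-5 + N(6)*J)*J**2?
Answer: 48928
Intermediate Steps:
N(T) = T**2
E(J) = J**2*(-5 + 36*J) (E(J) = (-5 + 6**2*J)*J**2 = (-5 + 36*J)*J**2 = J**2*(-5 + 36*J))
(E(4)*22)*1 = ((4**2*(-5 + 36*4))*22)*1 = ((16*(-5 + 144))*22)*1 = ((16*139)*22)*1 = (2224*22)*1 = 48928*1 = 48928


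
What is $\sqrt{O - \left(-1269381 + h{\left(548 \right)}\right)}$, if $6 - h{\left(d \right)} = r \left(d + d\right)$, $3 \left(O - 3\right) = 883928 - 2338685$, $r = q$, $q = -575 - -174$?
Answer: $\sqrt{344963} \approx 587.34$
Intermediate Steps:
$q = -401$ ($q = -575 + 174 = -401$)
$r = -401$
$O = -484916$ ($O = 3 + \frac{883928 - 2338685}{3} = 3 + \frac{1}{3} \left(-1454757\right) = 3 - 484919 = -484916$)
$h{\left(d \right)} = 6 + 802 d$ ($h{\left(d \right)} = 6 - - 401 \left(d + d\right) = 6 - - 401 \cdot 2 d = 6 - - 802 d = 6 + 802 d$)
$\sqrt{O - \left(-1269381 + h{\left(548 \right)}\right)} = \sqrt{-484916 + \left(1269381 - \left(6 + 802 \cdot 548\right)\right)} = \sqrt{-484916 + \left(1269381 - \left(6 + 439496\right)\right)} = \sqrt{-484916 + \left(1269381 - 439502\right)} = \sqrt{-484916 + 829879} = \sqrt{344963}$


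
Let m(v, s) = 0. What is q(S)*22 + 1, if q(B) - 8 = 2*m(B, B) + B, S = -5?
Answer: 67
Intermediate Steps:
q(B) = 8 + B (q(B) = 8 + (2*0 + B) = 8 + (0 + B) = 8 + B)
q(S)*22 + 1 = (8 - 5)*22 + 1 = 3*22 + 1 = 66 + 1 = 67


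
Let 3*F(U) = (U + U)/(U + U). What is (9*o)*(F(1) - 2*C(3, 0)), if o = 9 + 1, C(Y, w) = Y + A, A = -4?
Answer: 210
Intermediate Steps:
C(Y, w) = -4 + Y (C(Y, w) = Y - 4 = -4 + Y)
o = 10
F(U) = ⅓ (F(U) = ((U + U)/(U + U))/3 = ((2*U)/((2*U)))/3 = ((2*U)*(1/(2*U)))/3 = (⅓)*1 = ⅓)
(9*o)*(F(1) - 2*C(3, 0)) = (9*10)*(⅓ - 2*(-4 + 3)) = 90*(⅓ - 2*(-1)) = 90*(⅓ + 2) = 90*(7/3) = 210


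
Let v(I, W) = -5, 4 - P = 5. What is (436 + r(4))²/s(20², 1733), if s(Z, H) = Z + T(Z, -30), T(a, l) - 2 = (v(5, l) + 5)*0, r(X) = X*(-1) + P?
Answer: 185761/402 ≈ 462.09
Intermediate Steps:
P = -1 (P = 4 - 1*5 = 4 - 5 = -1)
r(X) = -1 - X (r(X) = X*(-1) - 1 = -X - 1 = -1 - X)
T(a, l) = 2 (T(a, l) = 2 + (-5 + 5)*0 = 2 + 0*0 = 2 + 0 = 2)
s(Z, H) = 2 + Z (s(Z, H) = Z + 2 = 2 + Z)
(436 + r(4))²/s(20², 1733) = (436 + (-1 - 1*4))²/(2 + 20²) = (436 + (-1 - 4))²/(2 + 400) = (436 - 5)²/402 = 431²*(1/402) = 185761*(1/402) = 185761/402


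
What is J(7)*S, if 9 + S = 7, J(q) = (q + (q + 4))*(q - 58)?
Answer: 1836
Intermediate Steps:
J(q) = (-58 + q)*(4 + 2*q) (J(q) = (q + (4 + q))*(-58 + q) = (4 + 2*q)*(-58 + q) = (-58 + q)*(4 + 2*q))
S = -2 (S = -9 + 7 = -2)
J(7)*S = (-232 - 112*7 + 2*7²)*(-2) = (-232 - 784 + 2*49)*(-2) = (-232 - 784 + 98)*(-2) = -918*(-2) = 1836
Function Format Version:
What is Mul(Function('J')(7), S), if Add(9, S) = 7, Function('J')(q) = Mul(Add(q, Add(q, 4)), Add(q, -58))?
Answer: 1836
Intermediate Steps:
Function('J')(q) = Mul(Add(-58, q), Add(4, Mul(2, q))) (Function('J')(q) = Mul(Add(q, Add(4, q)), Add(-58, q)) = Mul(Add(4, Mul(2, q)), Add(-58, q)) = Mul(Add(-58, q), Add(4, Mul(2, q))))
S = -2 (S = Add(-9, 7) = -2)
Mul(Function('J')(7), S) = Mul(Add(-232, Mul(-112, 7), Mul(2, Pow(7, 2))), -2) = Mul(Add(-232, -784, Mul(2, 49)), -2) = Mul(Add(-232, -784, 98), -2) = Mul(-918, -2) = 1836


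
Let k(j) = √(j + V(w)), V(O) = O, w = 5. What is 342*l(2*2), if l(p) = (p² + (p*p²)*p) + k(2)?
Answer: 93024 + 342*√7 ≈ 93929.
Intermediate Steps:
k(j) = √(5 + j) (k(j) = √(j + 5) = √(5 + j))
l(p) = √7 + p² + p⁴ (l(p) = (p² + (p*p²)*p) + √(5 + 2) = (p² + p³*p) + √7 = (p² + p⁴) + √7 = √7 + p² + p⁴)
342*l(2*2) = 342*(√7 + (2*2)² + (2*2)⁴) = 342*(√7 + 4² + 4⁴) = 342*(√7 + 16 + 256) = 342*(272 + √7) = 93024 + 342*√7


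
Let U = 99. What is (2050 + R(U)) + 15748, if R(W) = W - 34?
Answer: 17863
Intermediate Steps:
R(W) = -34 + W
(2050 + R(U)) + 15748 = (2050 + (-34 + 99)) + 15748 = (2050 + 65) + 15748 = 2115 + 15748 = 17863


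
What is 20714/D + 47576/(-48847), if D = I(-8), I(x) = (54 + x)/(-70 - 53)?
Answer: -62227824865/1123481 ≈ -55388.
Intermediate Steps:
I(x) = -18/41 - x/123 (I(x) = (54 + x)/(-123) = (54 + x)*(-1/123) = -18/41 - x/123)
D = -46/123 (D = -18/41 - 1/123*(-8) = -18/41 + 8/123 = -46/123 ≈ -0.37398)
20714/D + 47576/(-48847) = 20714/(-46/123) + 47576/(-48847) = 20714*(-123/46) + 47576*(-1/48847) = -1273911/23 - 47576/48847 = -62227824865/1123481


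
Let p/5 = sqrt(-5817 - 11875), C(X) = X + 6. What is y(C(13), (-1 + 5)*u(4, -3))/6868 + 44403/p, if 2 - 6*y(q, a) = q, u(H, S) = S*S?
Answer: -1/2424 - 44403*I*sqrt(4423)/44230 ≈ -0.00041254 - 66.766*I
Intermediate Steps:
u(H, S) = S**2
C(X) = 6 + X
y(q, a) = 1/3 - q/6
p = 10*I*sqrt(4423) (p = 5*sqrt(-5817 - 11875) = 5*sqrt(-17692) = 5*(2*I*sqrt(4423)) = 10*I*sqrt(4423) ≈ 665.06*I)
y(C(13), (-1 + 5)*u(4, -3))/6868 + 44403/p = (1/3 - (6 + 13)/6)/6868 + 44403/((10*I*sqrt(4423))) = (1/3 - 1/6*19)*(1/6868) + 44403*(-I*sqrt(4423)/44230) = (1/3 - 19/6)*(1/6868) - 44403*I*sqrt(4423)/44230 = -17/6*1/6868 - 44403*I*sqrt(4423)/44230 = -1/2424 - 44403*I*sqrt(4423)/44230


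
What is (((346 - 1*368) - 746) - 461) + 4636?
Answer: 3407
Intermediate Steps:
(((346 - 1*368) - 746) - 461) + 4636 = (((346 - 368) - 746) - 461) + 4636 = ((-22 - 746) - 461) + 4636 = (-768 - 461) + 4636 = -1229 + 4636 = 3407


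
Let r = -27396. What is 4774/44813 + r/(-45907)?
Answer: 1446856966/2057230391 ≈ 0.70330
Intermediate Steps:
4774/44813 + r/(-45907) = 4774/44813 - 27396/(-45907) = 4774*(1/44813) - 27396*(-1/45907) = 4774/44813 + 27396/45907 = 1446856966/2057230391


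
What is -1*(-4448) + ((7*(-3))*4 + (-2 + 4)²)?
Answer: 4368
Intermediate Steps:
-1*(-4448) + ((7*(-3))*4 + (-2 + 4)²) = 4448 + (-21*4 + 2²) = 4448 + (-84 + 4) = 4448 - 80 = 4368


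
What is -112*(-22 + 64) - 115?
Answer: -4819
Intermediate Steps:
-112*(-22 + 64) - 115 = -112*42 - 115 = -4704 - 115 = -4819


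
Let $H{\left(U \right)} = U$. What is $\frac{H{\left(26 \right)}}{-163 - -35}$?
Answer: $- \frac{13}{64} \approx -0.20313$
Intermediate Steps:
$\frac{H{\left(26 \right)}}{-163 - -35} = \frac{26}{-163 - -35} = \frac{26}{-163 + 35} = \frac{26}{-128} = 26 \left(- \frac{1}{128}\right) = - \frac{13}{64}$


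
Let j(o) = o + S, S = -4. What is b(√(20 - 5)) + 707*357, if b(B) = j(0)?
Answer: 252395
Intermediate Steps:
j(o) = -4 + o (j(o) = o - 4 = -4 + o)
b(B) = -4 (b(B) = -4 + 0 = -4)
b(√(20 - 5)) + 707*357 = -4 + 707*357 = -4 + 252399 = 252395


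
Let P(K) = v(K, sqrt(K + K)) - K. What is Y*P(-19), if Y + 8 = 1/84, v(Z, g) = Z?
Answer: 0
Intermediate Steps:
Y = -671/84 (Y = -8 + 1/84 = -671/84 ≈ -7.9881)
P(K) = 0 (P(K) = K - K = 0)
Y*P(-19) = -671/84*0 = 0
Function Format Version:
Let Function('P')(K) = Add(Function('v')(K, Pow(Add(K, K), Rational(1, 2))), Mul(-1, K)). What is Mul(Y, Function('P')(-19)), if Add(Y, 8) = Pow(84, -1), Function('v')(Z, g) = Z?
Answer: 0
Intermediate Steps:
Y = Rational(-671, 84) (Y = Add(-8, Pow(84, -1)) = Add(-8, Rational(1, 84)) = Rational(-671, 84) ≈ -7.9881)
Function('P')(K) = 0 (Function('P')(K) = Add(K, Mul(-1, K)) = 0)
Mul(Y, Function('P')(-19)) = Mul(Rational(-671, 84), 0) = 0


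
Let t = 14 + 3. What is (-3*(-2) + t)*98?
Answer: 2254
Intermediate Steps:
t = 17
(-3*(-2) + t)*98 = (-3*(-2) + 17)*98 = (6 + 17)*98 = 23*98 = 2254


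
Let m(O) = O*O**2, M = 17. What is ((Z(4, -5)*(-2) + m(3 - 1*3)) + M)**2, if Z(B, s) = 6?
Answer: 25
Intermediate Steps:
m(O) = O**3
((Z(4, -5)*(-2) + m(3 - 1*3)) + M)**2 = ((6*(-2) + (3 - 1*3)**3) + 17)**2 = ((-12 + (3 - 3)**3) + 17)**2 = ((-12 + 0**3) + 17)**2 = ((-12 + 0) + 17)**2 = (-12 + 17)**2 = 5**2 = 25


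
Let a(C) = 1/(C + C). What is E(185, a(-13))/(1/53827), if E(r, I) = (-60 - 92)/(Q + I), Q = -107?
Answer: 212724304/2783 ≈ 76437.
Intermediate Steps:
a(C) = 1/(2*C)
E(r, I) = -152/(-107 + I) (E(r, I) = (-60 - 92)/(-107 + I) = -152/(-107 + I))
E(185, a(-13))/(1/53827) = (-152/(-107 + (1/2)/(-13)))/(1/53827) = (-152/(-107 + (1/2)*(-1/13)))/(1/53827) = -152/(-107 - 1/26)*53827 = -152/(-2783/26)*53827 = -152*(-26/2783)*53827 = (3952/2783)*53827 = 212724304/2783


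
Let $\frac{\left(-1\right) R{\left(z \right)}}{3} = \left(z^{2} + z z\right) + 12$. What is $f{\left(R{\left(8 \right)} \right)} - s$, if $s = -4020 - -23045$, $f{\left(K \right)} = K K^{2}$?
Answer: $-74107025$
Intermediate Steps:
$R{\left(z \right)} = -36 - 6 z^{2}$ ($R{\left(z \right)} = - 3 \left(\left(z^{2} + z z\right) + 12\right) = - 3 \left(\left(z^{2} + z^{2}\right) + 12\right) = - 3 \left(2 z^{2} + 12\right) = - 3 \left(12 + 2 z^{2}\right) = -36 - 6 z^{2}$)
$f{\left(K \right)} = K^{3}$
$s = 19025$ ($s = -4020 + 23045 = 19025$)
$f{\left(R{\left(8 \right)} \right)} - s = \left(-36 - 6 \cdot 8^{2}\right)^{3} - 19025 = \left(-36 - 384\right)^{3} - 19025 = \left(-420\right)^{3} - 19025 = -74088000 - 19025 = -74107025$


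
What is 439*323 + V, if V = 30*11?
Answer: 142127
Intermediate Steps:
V = 330
439*323 + V = 439*323 + 330 = 141797 + 330 = 142127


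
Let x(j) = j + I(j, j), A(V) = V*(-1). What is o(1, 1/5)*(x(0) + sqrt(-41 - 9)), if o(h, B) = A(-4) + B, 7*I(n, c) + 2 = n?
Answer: -6/5 + 21*I*sqrt(2) ≈ -1.2 + 29.698*I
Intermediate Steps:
A(V) = -V
I(n, c) = -2/7 + n/7
o(h, B) = 4 + B (o(h, B) = -1*(-4) + B = 4 + B)
x(j) = -2/7 + 8*j/7 (x(j) = j + (-2/7 + j/7) = -2/7 + 8*j/7)
o(1, 1/5)*(x(0) + sqrt(-41 - 9)) = (4 + 1/5)*((-2/7 + (8/7)*0) + sqrt(-41 - 9)) = (4 + 1/5)*((-2/7 + 0) + sqrt(-50)) = 21*(-2/7 + 5*I*sqrt(2))/5 = -6/5 + 21*I*sqrt(2)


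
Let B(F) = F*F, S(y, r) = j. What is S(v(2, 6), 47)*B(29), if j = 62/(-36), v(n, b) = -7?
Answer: -26071/18 ≈ -1448.4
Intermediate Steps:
j = -31/18 (j = 62*(-1/36) = -31/18 ≈ -1.7222)
S(y, r) = -31/18
B(F) = F²
S(v(2, 6), 47)*B(29) = -31/18*29² = -31/18*841 = -26071/18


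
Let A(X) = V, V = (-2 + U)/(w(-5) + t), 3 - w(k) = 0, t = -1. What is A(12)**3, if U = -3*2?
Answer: -64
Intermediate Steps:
U = -6
w(k) = 3 (w(k) = 3 - 1*0 = 3 + 0 = 3)
V = -4 (V = (-2 - 6)/(3 - 1) = -8/2 = -8*1/2 = -4)
A(X) = -4
A(12)**3 = (-4)**3 = -64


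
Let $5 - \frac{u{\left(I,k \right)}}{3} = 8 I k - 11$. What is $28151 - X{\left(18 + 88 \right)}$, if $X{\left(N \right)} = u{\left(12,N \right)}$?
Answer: $58631$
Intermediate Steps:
$u{\left(I,k \right)} = 48 - 24 I k$ ($u{\left(I,k \right)} = 15 - 3 \left(8 I k - 11\right) = 15 - 3 \left(-11 + 8 I k\right) = 15 - \left(-33 + 24 I k\right) = 48 - 24 I k$)
$X{\left(N \right)} = 48 - 288 N$
$28151 - X{\left(18 + 88 \right)} = 28151 - \left(48 - 288 \left(18 + 88\right)\right) = 28151 - \left(48 - 30528\right) = 28151 - -30480 = 28151 + 30480 = 58631$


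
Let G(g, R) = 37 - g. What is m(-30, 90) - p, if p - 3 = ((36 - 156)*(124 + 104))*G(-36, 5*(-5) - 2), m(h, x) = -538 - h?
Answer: 1996769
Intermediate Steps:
p = -1997277 (p = 3 + ((36 - 156)*(124 + 104))*(37 - 1*(-36)) = 3 + (-120*228)*(37 + 36) = 3 - 27360*73 = 3 - 1997280 = -1997277)
m(-30, 90) - p = (-538 - 1*(-30)) - 1*(-1997277) = (-538 + 30) + 1997277 = -508 + 1997277 = 1996769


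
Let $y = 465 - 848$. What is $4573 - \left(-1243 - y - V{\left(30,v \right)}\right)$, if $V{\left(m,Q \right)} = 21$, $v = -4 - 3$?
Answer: $5454$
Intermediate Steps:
$v = -7$
$y = -383$
$4573 - \left(-1243 - y - V{\left(30,v \right)}\right) = 4573 - \left(-860 - 21\right) = 4573 - -881 = 4573 + \left(-383 + 1264\right) = 4573 + 881 = 5454$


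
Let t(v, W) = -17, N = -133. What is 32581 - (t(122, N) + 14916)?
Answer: 17682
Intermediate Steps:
32581 - (t(122, N) + 14916) = 32581 - (-17 + 14916) = 32581 - 1*14899 = 32581 - 14899 = 17682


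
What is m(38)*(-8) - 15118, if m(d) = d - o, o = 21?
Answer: -15254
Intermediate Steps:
m(d) = -21 + d (m(d) = d - 1*21 = d - 21 = -21 + d)
m(38)*(-8) - 15118 = (-21 + 38)*(-8) - 15118 = 17*(-8) - 15118 = -136 - 15118 = -15254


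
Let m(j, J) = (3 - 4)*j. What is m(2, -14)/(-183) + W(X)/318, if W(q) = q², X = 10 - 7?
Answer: 761/19398 ≈ 0.039231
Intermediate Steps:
X = 3
m(j, J) = -j
m(2, -14)/(-183) + W(X)/318 = -1*2/(-183) + 3²/318 = -2*(-1/183) + 9*(1/318) = 2/183 + 3/106 = 761/19398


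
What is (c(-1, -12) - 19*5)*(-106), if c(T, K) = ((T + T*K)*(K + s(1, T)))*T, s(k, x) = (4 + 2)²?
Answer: 38054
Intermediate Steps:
s(k, x) = 36 (s(k, x) = 6² = 36)
c(T, K) = T*(36 + K)*(T + K*T) (c(T, K) = ((T + T*K)*(K + 36))*T = ((T + K*T)*(36 + K))*T = ((36 + K)*(T + K*T))*T = T*(36 + K)*(T + K*T))
(c(-1, -12) - 19*5)*(-106) = ((-1)²*(36 + (-12)² + 37*(-12)) - 19*5)*(-106) = (1*(36 + 144 - 444) - 95)*(-106) = (1*(-264) - 95)*(-106) = (-264 - 95)*(-106) = -359*(-106) = 38054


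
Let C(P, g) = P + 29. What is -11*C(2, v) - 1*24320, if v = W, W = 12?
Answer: -24661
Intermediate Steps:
v = 12
C(P, g) = 29 + P
-11*C(2, v) - 1*24320 = -11*(29 + 2) - 1*24320 = -11*31 - 24320 = -341 - 24320 = -24661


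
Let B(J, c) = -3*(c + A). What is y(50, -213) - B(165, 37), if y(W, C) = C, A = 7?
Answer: -81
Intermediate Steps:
B(J, c) = -21 - 3*c (B(J, c) = -3*(c + 7) = -3*(7 + c) = -21 - 3*c)
y(50, -213) - B(165, 37) = -213 - (-21 - 3*37) = -213 - (-21 - 111) = -213 - 1*(-132) = -213 + 132 = -81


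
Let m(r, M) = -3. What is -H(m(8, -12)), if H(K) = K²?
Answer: -9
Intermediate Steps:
-H(m(8, -12)) = -1*(-3)² = -1*9 = -9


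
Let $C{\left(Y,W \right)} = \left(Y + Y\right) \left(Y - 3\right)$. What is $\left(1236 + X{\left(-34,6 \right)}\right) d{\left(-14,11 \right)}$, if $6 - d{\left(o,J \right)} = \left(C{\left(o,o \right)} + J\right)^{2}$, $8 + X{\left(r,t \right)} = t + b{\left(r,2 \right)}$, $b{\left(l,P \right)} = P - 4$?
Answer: $-292184816$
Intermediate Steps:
$b{\left(l,P \right)} = -4 + P$ ($b{\left(l,P \right)} = P - 4 = -4 + P$)
$C{\left(Y,W \right)} = 2 Y \left(-3 + Y\right)$
$X{\left(r,t \right)} = -10 + t$ ($X{\left(r,t \right)} = -8 + \left(t + \left(-4 + 2\right)\right) = -8 + \left(t - 2\right) = -8 + \left(-2 + t\right) = -10 + t$)
$d{\left(o,J \right)} = 6 - \left(J + 2 o \left(-3 + o\right)\right)^{2}$ ($d{\left(o,J \right)} = 6 - \left(2 o \left(-3 + o\right) + J\right)^{2} = 6 - \left(J + 2 o \left(-3 + o\right)\right)^{2}$)
$\left(1236 + X{\left(-34,6 \right)}\right) d{\left(-14,11 \right)} = \left(1236 + \left(-10 + 6\right)\right) \left(6 - \left(11 + 2 \left(-14\right) \left(-3 - 14\right)\right)^{2}\right) = \left(1236 - 4\right) \left(6 - \left(11 + 2 \left(-14\right) \left(-17\right)\right)^{2}\right) = 1232 \left(6 - \left(11 + 476\right)^{2}\right) = 1232 \left(6 - 487^{2}\right) = 1232 \left(6 - 237169\right) = 1232 \left(-237163\right) = -292184816$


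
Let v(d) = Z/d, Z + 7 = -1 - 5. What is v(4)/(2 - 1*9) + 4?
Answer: 125/28 ≈ 4.4643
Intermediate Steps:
Z = -13 (Z = -7 + (-1 - 5) = -7 - 6 = -13)
v(d) = -13/d
v(4)/(2 - 1*9) + 4 = (-13/4)/(2 - 1*9) + 4 = (-13*¼)/(2 - 9) + 4 = -13/4/(-7) + 4 = -⅐*(-13/4) + 4 = 13/28 + 4 = 125/28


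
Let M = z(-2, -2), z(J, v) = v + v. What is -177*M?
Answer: 708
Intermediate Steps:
z(J, v) = 2*v
M = -4 (M = 2*(-2) = -4)
-177*M = -177*(-4) = 708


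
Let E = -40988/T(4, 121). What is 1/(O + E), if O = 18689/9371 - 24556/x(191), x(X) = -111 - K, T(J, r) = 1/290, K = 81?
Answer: -449808/5346593362519 ≈ -8.4130e-8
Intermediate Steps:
T(J, r) = 1/290
x(X) = -192 (x(X) = -111 - 1*81 = -111 - 81 = -192)
E = -11886520 (E = -40988/1/290 = -40988*290 = -11886520)
O = 58425641/449808 (O = 18689/9371 - 24556/(-192) = 18689*(1/9371) - 24556*(-1/192) = 18689/9371 + 6139/48 = 58425641/449808 ≈ 129.89)
1/(O + E) = 1/(58425641/449808 - 11886520) = 1/(-5346593362519/449808) = -449808/5346593362519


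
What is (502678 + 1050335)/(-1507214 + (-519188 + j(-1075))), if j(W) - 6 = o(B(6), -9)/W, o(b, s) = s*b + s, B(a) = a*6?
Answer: -238498425/311196481 ≈ -0.76639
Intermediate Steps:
B(a) = 6*a
o(b, s) = s + b*s (o(b, s) = b*s + s = s + b*s)
j(W) = 6 - 333/W (j(W) = 6 + (-9*(1 + 6*6))/W = 6 + (-9*(1 + 36))/W = 6 + (-9*37)/W = 6 - 333/W)
(502678 + 1050335)/(-1507214 + (-519188 + j(-1075))) = (502678 + 1050335)/(-1507214 + (-519188 + (6 - 333/(-1075)))) = 1553013/(-1507214 + (-519188 + (6 - 333*(-1/1075)))) = 1553013/(-1507214 + (-519188 + (6 + 333/1075))) = 1553013/(-1507214 + (-519188 + 6783/1075)) = 1553013/(-1507214 - 558120317/1075) = 1553013/(-2178375367/1075) = 1553013*(-1075/2178375367) = -238498425/311196481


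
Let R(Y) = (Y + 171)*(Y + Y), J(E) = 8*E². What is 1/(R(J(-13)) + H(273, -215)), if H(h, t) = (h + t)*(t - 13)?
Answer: 1/4104968 ≈ 2.4361e-7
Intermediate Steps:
H(h, t) = (-13 + t)*(h + t) (H(h, t) = (h + t)*(-13 + t) = (-13 + t)*(h + t))
R(Y) = 2*Y*(171 + Y) (R(Y) = (171 + Y)*(2*Y) = 2*Y*(171 + Y))
1/(R(J(-13)) + H(273, -215)) = 1/(2*(8*(-13)²)*(171 + 8*(-13)²) + ((-215)² - 13*273 - 13*(-215) + 273*(-215))) = 1/(2*(8*169)*(171 + 8*169) + (46225 - 3549 + 2795 - 58695)) = 1/(2*1352*(171 + 1352) - 13224) = 1/(2*1352*1523 - 13224) = 1/(4118192 - 13224) = 1/4104968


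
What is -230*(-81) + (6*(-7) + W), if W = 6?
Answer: 18594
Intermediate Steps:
-230*(-81) + (6*(-7) + W) = -230*(-81) + (6*(-7) + 6) = 18630 + (-42 + 6) = 18630 - 36 = 18594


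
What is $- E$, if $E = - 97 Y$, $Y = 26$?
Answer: $2522$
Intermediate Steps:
$E = -2522$ ($E = \left(-97\right) 26 = -2522$)
$- E = \left(-1\right) \left(-2522\right) = 2522$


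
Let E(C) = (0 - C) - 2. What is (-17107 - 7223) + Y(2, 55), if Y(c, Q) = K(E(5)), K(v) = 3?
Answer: -24327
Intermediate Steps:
E(C) = -2 - C (E(C) = -C - 2 = -2 - C)
Y(c, Q) = 3
(-17107 - 7223) + Y(2, 55) = (-17107 - 7223) + 3 = -24330 + 3 = -24327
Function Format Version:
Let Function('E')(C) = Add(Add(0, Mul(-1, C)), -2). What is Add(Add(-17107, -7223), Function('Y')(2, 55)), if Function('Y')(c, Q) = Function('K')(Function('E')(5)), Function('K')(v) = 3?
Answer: -24327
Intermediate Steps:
Function('E')(C) = Add(-2, Mul(-1, C)) (Function('E')(C) = Add(Mul(-1, C), -2) = Add(-2, Mul(-1, C)))
Function('Y')(c, Q) = 3
Add(Add(-17107, -7223), Function('Y')(2, 55)) = Add(Add(-17107, -7223), 3) = Add(-24330, 3) = -24327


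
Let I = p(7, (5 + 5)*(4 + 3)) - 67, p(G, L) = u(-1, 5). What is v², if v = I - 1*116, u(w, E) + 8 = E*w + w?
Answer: 38809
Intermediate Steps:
u(w, E) = -8 + w + E*w (u(w, E) = -8 + (E*w + w) = -8 + (w + E*w) = -8 + w + E*w)
p(G, L) = -14 (p(G, L) = -8 - 1 + 5*(-1) = -8 - 1 - 5 = -14)
I = -81 (I = -14 - 67 = -81)
v = -197 (v = -81 - 1*116 = -81 - 116 = -197)
v² = (-197)² = 38809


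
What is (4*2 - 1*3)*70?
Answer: 350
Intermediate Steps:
(4*2 - 1*3)*70 = (8 - 3)*70 = 5*70 = 350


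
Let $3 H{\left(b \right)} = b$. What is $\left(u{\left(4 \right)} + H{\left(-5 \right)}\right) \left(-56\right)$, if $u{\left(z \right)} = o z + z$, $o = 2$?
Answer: $- \frac{1736}{3} \approx -578.67$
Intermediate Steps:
$u{\left(z \right)} = 3 z$ ($u{\left(z \right)} = 2 z + z = 3 z$)
$H{\left(b \right)} = \frac{b}{3}$
$\left(u{\left(4 \right)} + H{\left(-5 \right)}\right) \left(-56\right) = \left(3 \cdot 4 + \frac{1}{3} \left(-5\right)\right) \left(-56\right) = \left(12 - \frac{5}{3}\right) \left(-56\right) = \frac{31}{3} \left(-56\right) = - \frac{1736}{3}$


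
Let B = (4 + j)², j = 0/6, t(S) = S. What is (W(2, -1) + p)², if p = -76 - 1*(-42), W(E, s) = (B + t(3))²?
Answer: 106929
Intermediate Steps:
j = 0 (j = 0*(⅙) = 0)
B = 16 (B = (4 + 0)² = 4² = 16)
W(E, s) = 361 (W(E, s) = (16 + 3)² = 19² = 361)
p = -34 (p = -76 + 42 = -34)
(W(2, -1) + p)² = (361 - 34)² = 327² = 106929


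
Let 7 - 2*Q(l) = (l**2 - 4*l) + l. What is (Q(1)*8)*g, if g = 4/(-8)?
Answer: -18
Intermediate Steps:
Q(l) = 7/2 - l**2/2 + 3*l/2 (Q(l) = 7/2 - ((l**2 - 4*l) + l)/2 = 7/2 - (l**2 - 3*l)/2 = 7/2 + (-l**2/2 + 3*l/2) = 7/2 - l**2/2 + 3*l/2)
g = -1/2 (g = 4*(-1/8) = -1/2 ≈ -0.50000)
(Q(1)*8)*g = ((7/2 - 1/2*1**2 + (3/2)*1)*8)*(-1/2) = ((7/2 - 1/2*1 + 3/2)*8)*(-1/2) = ((7/2 - 1/2 + 3/2)*8)*(-1/2) = ((9/2)*8)*(-1/2) = 36*(-1/2) = -18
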